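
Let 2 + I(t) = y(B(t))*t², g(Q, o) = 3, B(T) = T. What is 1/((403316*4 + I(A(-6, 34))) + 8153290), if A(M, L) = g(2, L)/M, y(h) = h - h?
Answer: 1/9766552 ≈ 1.0239e-7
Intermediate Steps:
y(h) = 0
A(M, L) = 3/M
I(t) = -2 (I(t) = -2 + 0*t² = -2 + 0 = -2)
1/((403316*4 + I(A(-6, 34))) + 8153290) = 1/((403316*4 - 2) + 8153290) = 1/((1613264 - 2) + 8153290) = 1/(1613262 + 8153290) = 1/9766552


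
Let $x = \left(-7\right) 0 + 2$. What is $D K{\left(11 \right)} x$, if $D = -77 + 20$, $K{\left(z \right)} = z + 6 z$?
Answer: $-8778$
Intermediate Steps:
$K{\left(z \right)} = 7 z$
$D = -57$
$x = 2$ ($x = 0 + 2 = 2$)
$D K{\left(11 \right)} x = - 57 \cdot 7 \cdot 11 \cdot 2 = \left(-57\right) 77 \cdot 2 = \left(-4389\right) 2 = -8778$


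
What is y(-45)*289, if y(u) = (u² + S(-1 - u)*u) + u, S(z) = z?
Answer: 0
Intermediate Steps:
y(u) = u + u² + u*(-1 - u) (y(u) = (u² + (-1 - u)*u) + u = (u² + u*(-1 - u)) + u = u + u² + u*(-1 - u))
y(-45)*289 = 0*289 = 0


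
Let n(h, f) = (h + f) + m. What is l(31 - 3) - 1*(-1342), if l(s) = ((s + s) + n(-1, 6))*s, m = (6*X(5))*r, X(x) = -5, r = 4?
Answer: -310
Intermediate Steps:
m = -120 (m = (6*(-5))*4 = -30*4 = -120)
n(h, f) = -120 + f + h (n(h, f) = (h + f) - 120 = (f + h) - 120 = -120 + f + h)
l(s) = s*(-115 + 2*s) (l(s) = ((s + s) + (-120 + 6 - 1))*s = (2*s - 115)*s = (-115 + 2*s)*s = s*(-115 + 2*s))
l(31 - 3) - 1*(-1342) = (31 - 3)*(-115 + 2*(31 - 3)) - 1*(-1342) = 28*(-115 + 2*28) + 1342 = 28*(-115 + 56) + 1342 = 28*(-59) + 1342 = -1652 + 1342 = -310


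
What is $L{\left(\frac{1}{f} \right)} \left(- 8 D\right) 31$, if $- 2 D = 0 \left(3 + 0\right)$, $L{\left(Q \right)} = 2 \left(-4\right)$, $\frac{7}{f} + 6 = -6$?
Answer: $0$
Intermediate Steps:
$f = - \frac{7}{12}$ ($f = \frac{7}{-6 - 6} = \frac{7}{-12} = 7 \left(- \frac{1}{12}\right) = - \frac{7}{12} \approx -0.58333$)
$L{\left(Q \right)} = -8$
$D = 0$ ($D = - \frac{0 \left(3 + 0\right)}{2} = - \frac{0 \cdot 3}{2} = \left(- \frac{1}{2}\right) 0 = 0$)
$L{\left(\frac{1}{f} \right)} \left(- 8 D\right) 31 = - 8 \left(\left(-8\right) 0\right) 31 = \left(-8\right) 0 \cdot 31 = 0 \cdot 31 = 0$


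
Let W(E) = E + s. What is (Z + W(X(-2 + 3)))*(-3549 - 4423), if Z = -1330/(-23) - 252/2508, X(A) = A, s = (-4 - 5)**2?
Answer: -5354481492/4807 ≈ -1.1139e+6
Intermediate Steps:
s = 81 (s = (-9)**2 = 81)
Z = 277487/4807 (Z = -1330*(-1/23) - 252*1/2508 = 1330/23 - 21/209 = 277487/4807 ≈ 57.726)
W(E) = 81 + E (W(E) = E + 81 = 81 + E)
(Z + W(X(-2 + 3)))*(-3549 - 4423) = (277487/4807 + (81 + (-2 + 3)))*(-3549 - 4423) = (277487/4807 + (81 + 1))*(-7972) = (277487/4807 + 82)*(-7972) = (671661/4807)*(-7972) = -5354481492/4807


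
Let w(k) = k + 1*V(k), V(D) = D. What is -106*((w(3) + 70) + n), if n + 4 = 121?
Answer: -20458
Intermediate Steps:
n = 117 (n = -4 + 121 = 117)
w(k) = 2*k (w(k) = k + 1*k = k + k = 2*k)
-106*((w(3) + 70) + n) = -106*((2*3 + 70) + 117) = -106*((6 + 70) + 117) = -106*(76 + 117) = -106*193 = -20458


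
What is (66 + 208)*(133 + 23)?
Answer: 42744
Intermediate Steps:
(66 + 208)*(133 + 23) = 274*156 = 42744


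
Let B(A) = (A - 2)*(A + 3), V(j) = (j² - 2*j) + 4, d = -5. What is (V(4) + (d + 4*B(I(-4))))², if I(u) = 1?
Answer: 81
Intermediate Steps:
V(j) = 4 + j² - 2*j
B(A) = (-2 + A)*(3 + A)
(V(4) + (d + 4*B(I(-4))))² = ((4 + 4² - 2*4) + (-5 + 4*(-6 + 1 + 1²)))² = ((4 + 16 - 8) + (-5 + 4*(-6 + 1 + 1)))² = (12 + (-5 + 4*(-4)))² = (12 + (-5 - 16))² = (12 - 21)² = (-9)² = 81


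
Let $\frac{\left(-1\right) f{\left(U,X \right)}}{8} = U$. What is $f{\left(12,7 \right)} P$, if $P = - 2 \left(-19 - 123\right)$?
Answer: $-27264$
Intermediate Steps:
$f{\left(U,X \right)} = - 8 U$
$P = 284$ ($P = \left(-2\right) \left(-142\right) = 284$)
$f{\left(12,7 \right)} P = \left(-8\right) 12 \cdot 284 = \left(-96\right) 284 = -27264$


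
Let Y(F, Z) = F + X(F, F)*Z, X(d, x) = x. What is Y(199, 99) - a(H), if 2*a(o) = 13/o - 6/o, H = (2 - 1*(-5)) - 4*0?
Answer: 39799/2 ≈ 19900.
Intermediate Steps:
Y(F, Z) = F + F*Z
H = 7 (H = (2 + 5) + 0 = 7 + 0 = 7)
a(o) = 7/(2*o) (a(o) = (13/o - 6/o)/2 = (7/o)/2 = 7/(2*o))
Y(199, 99) - a(H) = 199*(1 + 99) - 7/(2*7) = 199*100 - 7/(2*7) = 19900 - 1*½ = 19900 - ½ = 39799/2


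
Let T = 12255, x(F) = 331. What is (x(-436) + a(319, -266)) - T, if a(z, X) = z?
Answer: -11605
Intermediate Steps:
(x(-436) + a(319, -266)) - T = (331 + 319) - 1*12255 = 650 - 12255 = -11605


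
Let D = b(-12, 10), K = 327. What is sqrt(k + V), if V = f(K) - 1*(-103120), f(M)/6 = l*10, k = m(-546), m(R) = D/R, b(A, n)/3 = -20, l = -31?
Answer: sqrt(838534970)/91 ≈ 318.21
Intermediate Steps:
b(A, n) = -60 (b(A, n) = 3*(-20) = -60)
D = -60
m(R) = -60/R
k = 10/91 (k = -60/(-546) = -60*(-1/546) = 10/91 ≈ 0.10989)
f(M) = -1860 (f(M) = 6*(-31*10) = 6*(-310) = -1860)
V = 101260 (V = -1860 - 1*(-103120) = -1860 + 103120 = 101260)
sqrt(k + V) = sqrt(10/91 + 101260) = sqrt(9214670/91) = sqrt(838534970)/91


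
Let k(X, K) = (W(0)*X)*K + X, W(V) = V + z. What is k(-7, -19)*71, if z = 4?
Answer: 37275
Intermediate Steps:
W(V) = 4 + V (W(V) = V + 4 = 4 + V)
k(X, K) = X + 4*K*X (k(X, K) = ((4 + 0)*X)*K + X = (4*X)*K + X = 4*K*X + X = X + 4*K*X)
k(-7, -19)*71 = -7*(1 + 4*(-19))*71 = -7*(1 - 76)*71 = -7*(-75)*71 = 525*71 = 37275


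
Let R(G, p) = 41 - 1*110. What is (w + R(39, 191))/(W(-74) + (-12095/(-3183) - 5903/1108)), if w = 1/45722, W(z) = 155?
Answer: -5563147511094/12373754713091 ≈ -0.44959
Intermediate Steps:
R(G, p) = -69 (R(G, p) = 41 - 110 = -69)
w = 1/45722 ≈ 2.1871e-5
(w + R(39, 191))/(W(-74) + (-12095/(-3183) - 5903/1108)) = (1/45722 - 69)/(155 + (-12095/(-3183) - 5903/1108)) = -3154817/(45722*(155 + (-12095*(-1/3183) - 5903*1/1108))) = -3154817/(45722*(155 + (12095/3183 - 5903/1108))) = -3154817/(45722*(155 - 5387989/3526764)) = -3154817/(45722*541260431/3526764) = -3154817/45722*3526764/541260431 = -5563147511094/12373754713091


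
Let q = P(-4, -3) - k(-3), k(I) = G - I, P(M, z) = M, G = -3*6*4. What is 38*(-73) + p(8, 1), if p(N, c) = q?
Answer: -2709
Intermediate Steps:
G = -72 (G = -18*4 = -72)
k(I) = -72 - I
q = 65 (q = -4 - (-72 - 1*(-3)) = -4 - (-72 + 3) = -4 - 1*(-69) = -4 + 69 = 65)
p(N, c) = 65
38*(-73) + p(8, 1) = 38*(-73) + 65 = -2774 + 65 = -2709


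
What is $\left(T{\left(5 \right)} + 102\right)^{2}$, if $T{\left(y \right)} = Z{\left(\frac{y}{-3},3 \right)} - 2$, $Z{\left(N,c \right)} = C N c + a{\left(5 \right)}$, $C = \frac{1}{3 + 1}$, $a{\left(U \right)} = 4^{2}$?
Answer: $\frac{210681}{16} \approx 13168.0$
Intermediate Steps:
$a{\left(U \right)} = 16$
$C = \frac{1}{4} \approx 0.25$
$Z{\left(N,c \right)} = 16 + \frac{N c}{4}$ ($Z{\left(N,c \right)} = \frac{N}{4} c + 16 = \frac{N c}{4} + 16 = 16 + \frac{N c}{4}$)
$T{\left(y \right)} = 14 - \frac{y}{4}$ ($T{\left(y \right)} = \left(16 + \frac{1}{4} \frac{y}{-3} \cdot 3\right) - 2 = \left(16 + \frac{1}{4} y \left(- \frac{1}{3}\right) 3\right) - 2 = \left(16 + \frac{1}{4} \left(- \frac{y}{3}\right) 3\right) - 2 = \left(16 - \frac{y}{4}\right) - 2 = 14 - \frac{y}{4}$)
$\left(T{\left(5 \right)} + 102\right)^{2} = \left(\left(14 - \frac{5}{4}\right) + 102\right)^{2} = \left(\frac{51}{4} + 102\right)^{2} = \left(\frac{459}{4}\right)^{2} = \frac{210681}{16}$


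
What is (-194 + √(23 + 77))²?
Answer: 33856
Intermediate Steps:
(-194 + √(23 + 77))² = (-194 + √100)² = (-194 + 10)² = (-184)² = 33856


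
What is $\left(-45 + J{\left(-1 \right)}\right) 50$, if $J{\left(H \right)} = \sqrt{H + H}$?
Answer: $-2250 + 50 i \sqrt{2} \approx -2250.0 + 70.711 i$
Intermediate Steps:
$J{\left(H \right)} = \sqrt{2} \sqrt{H}$ ($J{\left(H \right)} = \sqrt{2 H} = \sqrt{2} \sqrt{H}$)
$\left(-45 + J{\left(-1 \right)}\right) 50 = \left(-45 + \sqrt{2} \sqrt{-1}\right) 50 = \left(-45 + \sqrt{2} i\right) 50 = \left(-45 + i \sqrt{2}\right) 50 = -2250 + 50 i \sqrt{2}$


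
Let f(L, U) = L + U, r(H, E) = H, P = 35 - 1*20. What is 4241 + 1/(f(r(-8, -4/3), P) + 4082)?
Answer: 17341450/4089 ≈ 4241.0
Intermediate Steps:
P = 15 (P = 35 - 20 = 15)
4241 + 1/(f(r(-8, -4/3), P) + 4082) = 4241 + 1/((-8 + 15) + 4082) = 4241 + 1/(7 + 4082) = 4241 + 1/4089 = 17341450/4089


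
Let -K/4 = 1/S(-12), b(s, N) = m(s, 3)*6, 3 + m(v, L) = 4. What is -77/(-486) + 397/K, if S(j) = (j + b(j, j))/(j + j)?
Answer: -95855/3888 ≈ -24.654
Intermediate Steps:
m(v, L) = 1 (m(v, L) = -3 + 4 = 1)
b(s, N) = 6 (b(s, N) = 1*6 = 6)
S(j) = (6 + j)/(2*j) (S(j) = (j + 6)/(j + j) = (6 + j)/((2*j)) = (6 + j)*(1/(2*j)) = (6 + j)/(2*j))
K = -16 (K = -4*(-24/(6 - 12)) = -4/((½)*(-1/12)*(-6)) = -4/¼ = -4*4 = -16)
-77/(-486) + 397/K = -77/(-486) + 397/(-16) = -77*(-1/486) + 397*(-1/16) = 77/486 - 397/16 = -95855/3888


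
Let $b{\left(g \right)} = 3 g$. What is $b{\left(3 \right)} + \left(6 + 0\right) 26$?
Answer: $165$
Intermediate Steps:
$b{\left(3 \right)} + \left(6 + 0\right) 26 = 3 \cdot 3 + \left(6 + 0\right) 26 = 9 + 6 \cdot 26 = 9 + 156 = 165$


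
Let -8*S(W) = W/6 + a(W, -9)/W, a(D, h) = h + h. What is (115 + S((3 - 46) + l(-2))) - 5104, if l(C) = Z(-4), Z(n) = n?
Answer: -11253083/2256 ≈ -4988.1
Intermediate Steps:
a(D, h) = 2*h
l(C) = -4
S(W) = -W/48 + 9/(4*W) (S(W) = -(W/6 + (2*(-9))/W)/8 = -(W*(⅙) - 18/W)/8 = -(W/6 - 18/W)/8 = -(-18/W + W/6)/8 = -W/48 + 9/(4*W))
(115 + S((3 - 46) + l(-2))) - 5104 = (115 + (108 - ((3 - 46) - 4)²)/(48*((3 - 46) - 4))) - 5104 = (115 + (108 - (-43 - 4)²)/(48*(-43 - 4))) - 5104 = (115 + (1/48)*(108 - 1*(-47)²)/(-47)) - 5104 = (115 + (1/48)*(-1/47)*(108 - 1*2209)) - 5104 = (115 + (1/48)*(-1/47)*(108 - 2209)) - 5104 = (115 + (1/48)*(-1/47)*(-2101)) - 5104 = (115 + 2101/2256) - 5104 = 261541/2256 - 5104 = -11253083/2256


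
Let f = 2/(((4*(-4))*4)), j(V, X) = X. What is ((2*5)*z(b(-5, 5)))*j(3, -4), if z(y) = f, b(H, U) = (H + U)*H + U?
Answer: 5/4 ≈ 1.2500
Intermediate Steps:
b(H, U) = U + H*(H + U) (b(H, U) = H*(H + U) + U = U + H*(H + U))
f = -1/32 (f = 2/((-16*4)) = 2/(-64) = 2*(-1/64) = -1/32 ≈ -0.031250)
z(y) = -1/32
((2*5)*z(b(-5, 5)))*j(3, -4) = ((2*5)*(-1/32))*(-4) = (10*(-1/32))*(-4) = -5/16*(-4) = 5/4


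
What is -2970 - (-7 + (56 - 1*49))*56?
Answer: -2970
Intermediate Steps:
-2970 - (-7 + (56 - 1*49))*56 = -2970 - (-7 + (56 - 49))*56 = -2970 - (-7 + 7)*56 = -2970 - 0*56 = -2970 - 1*0 = -2970 + 0 = -2970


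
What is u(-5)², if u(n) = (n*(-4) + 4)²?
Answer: 331776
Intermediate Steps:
u(n) = (4 - 4*n)² (u(n) = (-4*n + 4)² = (4 - 4*n)²)
u(-5)² = (16*(-1 - 5)²)² = (16*(-6)²)² = (16*36)² = 576² = 331776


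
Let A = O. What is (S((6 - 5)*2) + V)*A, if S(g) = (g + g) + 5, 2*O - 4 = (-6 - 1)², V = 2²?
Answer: 689/2 ≈ 344.50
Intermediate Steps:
V = 4
O = 53/2 (O = 2 + (-6 - 1)²/2 = 2 + (½)*(-7)² = 2 + (½)*49 = 2 + 49/2 = 53/2 ≈ 26.500)
S(g) = 5 + 2*g (S(g) = 2*g + 5 = 5 + 2*g)
A = 53/2 ≈ 26.500
(S((6 - 5)*2) + V)*A = ((5 + 2*((6 - 5)*2)) + 4)*(53/2) = ((5 + 2*(1*2)) + 4)*(53/2) = ((5 + 2*2) + 4)*(53/2) = ((5 + 4) + 4)*(53/2) = (9 + 4)*(53/2) = 13*(53/2) = 689/2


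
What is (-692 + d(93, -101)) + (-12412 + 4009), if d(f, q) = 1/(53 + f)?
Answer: -1327869/146 ≈ -9095.0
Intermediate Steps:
(-692 + d(93, -101)) + (-12412 + 4009) = (-692 + 1/(53 + 93)) + (-12412 + 4009) = (-692 + 1/146) - 8403 = -101031/146 - 8403 = -1327869/146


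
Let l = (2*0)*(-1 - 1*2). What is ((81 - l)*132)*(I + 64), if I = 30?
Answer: 1005048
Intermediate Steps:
l = 0 (l = 0*(-1 - 2) = 0*(-3) = 0)
((81 - l)*132)*(I + 64) = ((81 - 1*0)*132)*(30 + 64) = ((81 + 0)*132)*94 = (81*132)*94 = 10692*94 = 1005048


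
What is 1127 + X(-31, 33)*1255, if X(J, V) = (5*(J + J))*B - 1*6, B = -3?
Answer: 1160747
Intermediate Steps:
X(J, V) = -6 - 30*J (X(J, V) = (5*(J + J))*(-3) - 1*6 = (5*(2*J))*(-3) - 6 = (10*J)*(-3) - 6 = -30*J - 6 = -6 - 30*J)
1127 + X(-31, 33)*1255 = 1127 + (-6 - 30*(-31))*1255 = 1127 + (-6 + 930)*1255 = 1127 + 924*1255 = 1127 + 1159620 = 1160747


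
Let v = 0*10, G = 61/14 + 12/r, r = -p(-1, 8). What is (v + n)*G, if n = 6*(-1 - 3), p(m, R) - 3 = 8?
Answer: -6036/77 ≈ -78.390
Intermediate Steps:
p(m, R) = 11 (p(m, R) = 3 + 8 = 11)
r = -11 (r = -1*11 = -11)
n = -24 (n = 6*(-4) = -24)
G = 503/154 (G = 61/14 + 12/(-11) = 61*(1/14) + 12*(-1/11) = 61/14 - 12/11 = 503/154 ≈ 3.2662)
v = 0
(v + n)*G = (0 - 24)*(503/154) = -24*503/154 = -6036/77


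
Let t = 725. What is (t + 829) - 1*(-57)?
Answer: 1611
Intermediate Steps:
(t + 829) - 1*(-57) = (725 + 829) - 1*(-57) = 1554 + 57 = 1611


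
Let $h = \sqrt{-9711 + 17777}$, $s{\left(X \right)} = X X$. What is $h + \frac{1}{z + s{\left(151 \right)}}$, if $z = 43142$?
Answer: $\frac{1}{65943} + \sqrt{8066} \approx 89.811$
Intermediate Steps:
$s{\left(X \right)} = X^{2}$
$h = \sqrt{8066} \approx 89.811$
$h + \frac{1}{z + s{\left(151 \right)}} = \sqrt{8066} + \frac{1}{43142 + 151^{2}} = \sqrt{8066} + \frac{1}{43142 + 22801} = \sqrt{8066} + \frac{1}{65943} = \frac{1}{65943} + \sqrt{8066}$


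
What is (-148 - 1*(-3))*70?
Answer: -10150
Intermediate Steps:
(-148 - 1*(-3))*70 = (-148 + 3)*70 = -145*70 = -10150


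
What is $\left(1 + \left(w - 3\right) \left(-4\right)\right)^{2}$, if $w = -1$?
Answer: $289$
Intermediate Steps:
$\left(1 + \left(w - 3\right) \left(-4\right)\right)^{2} = \left(1 + \left(-1 - 3\right) \left(-4\right)\right)^{2} = \left(1 - -16\right)^{2} = \left(1 + 16\right)^{2} = 17^{2} = 289$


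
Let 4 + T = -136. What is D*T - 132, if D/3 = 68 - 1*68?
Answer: -132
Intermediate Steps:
T = -140 (T = -4 - 136 = -140)
D = 0 (D = 3*(68 - 1*68) = 3*(68 - 68) = 3*0 = 0)
D*T - 132 = 0*(-140) - 132 = 0 - 132 = -132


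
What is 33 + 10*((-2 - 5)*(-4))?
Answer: 313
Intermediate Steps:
33 + 10*((-2 - 5)*(-4)) = 33 + 10*(-7*(-4)) = 33 + 10*28 = 33 + 280 = 313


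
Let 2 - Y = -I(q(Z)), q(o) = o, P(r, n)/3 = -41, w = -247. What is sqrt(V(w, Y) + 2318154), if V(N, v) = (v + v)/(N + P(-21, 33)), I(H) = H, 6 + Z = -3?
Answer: sqrt(79338821945)/185 ≈ 1522.5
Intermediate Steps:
Z = -9 (Z = -6 - 3 = -9)
P(r, n) = -123 (P(r, n) = 3*(-41) = -123)
Y = -7 (Y = 2 - (-1)*(-9) = 2 - 1*9 = 2 - 9 = -7)
V(N, v) = 2*v/(-123 + N) (V(N, v) = (v + v)/(N - 123) = (2*v)/(-123 + N) = 2*v/(-123 + N))
sqrt(V(w, Y) + 2318154) = sqrt(2*(-7)/(-123 - 247) + 2318154) = sqrt(2*(-7)/(-370) + 2318154) = sqrt(2*(-7)*(-1/370) + 2318154) = sqrt(7/185 + 2318154) = sqrt(428858497/185) = sqrt(79338821945)/185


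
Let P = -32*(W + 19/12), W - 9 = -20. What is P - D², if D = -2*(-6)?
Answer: 472/3 ≈ 157.33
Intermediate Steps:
W = -11 (W = 9 - 20 = -11)
D = 12
P = 904/3 (P = -32*(-11 + 19/12) = -32*(-113/12) = 904/3 ≈ 301.33)
P - D² = 904/3 - 1*12² = 904/3 - 1*144 = 904/3 - 144 = 472/3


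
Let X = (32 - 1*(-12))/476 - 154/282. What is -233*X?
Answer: 1773596/16779 ≈ 105.70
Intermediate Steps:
X = -7612/16779 (X = (32 + 12)*(1/476) - 154*1/282 = 44*(1/476) - 77/141 = 11/119 - 77/141 = -7612/16779 ≈ -0.45366)
-233*X = -233*(-7612/16779) = 1773596/16779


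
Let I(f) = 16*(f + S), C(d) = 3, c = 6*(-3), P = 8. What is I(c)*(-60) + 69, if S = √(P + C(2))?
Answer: 17349 - 960*√11 ≈ 14165.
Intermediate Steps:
c = -18
S = √11 (S = √(8 + 3) = √11 ≈ 3.3166)
I(f) = 16*f + 16*√11 (I(f) = 16*(f + √11) = 16*f + 16*√11)
I(c)*(-60) + 69 = (16*(-18) + 16*√11)*(-60) + 69 = (-288 + 16*√11)*(-60) + 69 = (17280 - 960*√11) + 69 = 17349 - 960*√11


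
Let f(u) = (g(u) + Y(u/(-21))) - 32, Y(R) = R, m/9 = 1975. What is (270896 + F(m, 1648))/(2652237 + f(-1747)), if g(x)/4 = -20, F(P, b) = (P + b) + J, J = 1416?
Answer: 6126435/55696372 ≈ 0.11000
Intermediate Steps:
m = 17775 (m = 9*1975 = 17775)
F(P, b) = 1416 + P + b (F(P, b) = (P + b) + 1416 = 1416 + P + b)
g(x) = -80 (g(x) = 4*(-20) = -80)
f(u) = -112 - u/21 (f(u) = (-80 + u/(-21)) - 32 = (-80 + u*(-1/21)) - 32 = (-80 - u/21) - 32 = -112 - u/21)
(270896 + F(m, 1648))/(2652237 + f(-1747)) = (270896 + (1416 + 17775 + 1648))/(2652237 + (-112 - 1/21*(-1747))) = (270896 + 20839)/(2652237 + (-112 + 1747/21)) = 291735/(2652237 - 605/21) = 291735/(55696372/21) = 291735*(21/55696372) = 6126435/55696372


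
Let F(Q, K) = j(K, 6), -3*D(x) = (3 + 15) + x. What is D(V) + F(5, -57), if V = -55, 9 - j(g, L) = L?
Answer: 46/3 ≈ 15.333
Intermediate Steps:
j(g, L) = 9 - L
D(x) = -6 - x/3 (D(x) = -((3 + 15) + x)/3 = -(18 + x)/3 = -6 - x/3)
F(Q, K) = 3 (F(Q, K) = 9 - 1*6 = 9 - 6 = 3)
D(V) + F(5, -57) = (-6 - 1/3*(-55)) + 3 = (-6 + 55/3) + 3 = 37/3 + 3 = 46/3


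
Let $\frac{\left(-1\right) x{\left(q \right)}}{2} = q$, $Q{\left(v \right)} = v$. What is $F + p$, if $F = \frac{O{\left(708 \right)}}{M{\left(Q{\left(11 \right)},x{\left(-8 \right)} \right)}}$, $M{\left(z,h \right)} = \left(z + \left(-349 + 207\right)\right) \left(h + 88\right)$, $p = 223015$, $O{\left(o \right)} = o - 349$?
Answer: $\frac{3038356001}{13624} \approx 2.2302 \cdot 10^{5}$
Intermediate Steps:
$O{\left(o \right)} = -349 + o$
$x{\left(q \right)} = - 2 q$
$M{\left(z,h \right)} = \left(-142 + z\right) \left(88 + h\right)$ ($M{\left(z,h \right)} = \left(z - 142\right) \left(88 + h\right) = \left(-142 + z\right) \left(88 + h\right)$)
$F = - \frac{359}{13624}$ ($F = \frac{-349 + 708}{-12496 - 142 \left(\left(-2\right) \left(-8\right)\right) + 88 \cdot 11 + \left(-2\right) \left(-8\right) 11} = \frac{359}{-12496 - 2272 + 968 + 16 \cdot 11} = \frac{359}{-12496 - 2272 + 968 + 176} = \frac{359}{-13624} = 359 \left(- \frac{1}{13624}\right) = - \frac{359}{13624} \approx -0.026351$)
$F + p = - \frac{359}{13624} + 223015 = \frac{3038356001}{13624}$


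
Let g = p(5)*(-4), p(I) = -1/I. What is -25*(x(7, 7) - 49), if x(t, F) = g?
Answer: 1205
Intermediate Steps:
g = ⅘ (g = -1/5*(-4) = -1*⅕*(-4) = -⅕*(-4) = ⅘ ≈ 0.80000)
x(t, F) = ⅘
-25*(x(7, 7) - 49) = -25*(⅘ - 49) = -25*(-241/5) = 1205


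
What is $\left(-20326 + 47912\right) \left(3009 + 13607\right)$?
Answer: $458368976$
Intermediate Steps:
$\left(-20326 + 47912\right) \left(3009 + 13607\right) = 27586 \cdot 16616 = 458368976$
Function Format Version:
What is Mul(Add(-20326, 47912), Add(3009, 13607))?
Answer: 458368976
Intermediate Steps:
Mul(Add(-20326, 47912), Add(3009, 13607)) = Mul(27586, 16616) = 458368976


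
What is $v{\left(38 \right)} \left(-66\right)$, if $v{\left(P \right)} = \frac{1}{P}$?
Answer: $- \frac{33}{19} \approx -1.7368$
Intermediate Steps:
$v{\left(38 \right)} \left(-66\right) = \frac{1}{38} \left(-66\right) = - \frac{33}{19}$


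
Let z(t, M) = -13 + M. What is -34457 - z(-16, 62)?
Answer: -34506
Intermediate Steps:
-34457 - z(-16, 62) = -34457 - (-13 + 62) = -34457 - 1*49 = -34457 - 49 = -34506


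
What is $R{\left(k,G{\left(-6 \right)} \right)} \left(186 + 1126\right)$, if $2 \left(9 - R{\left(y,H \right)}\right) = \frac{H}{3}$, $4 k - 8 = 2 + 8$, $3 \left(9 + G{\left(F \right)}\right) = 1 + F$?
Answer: $\frac{127264}{9} \approx 14140.0$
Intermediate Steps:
$G{\left(F \right)} = - \frac{26}{3} + \frac{F}{3}$ ($G{\left(F \right)} = -9 + \frac{1 + F}{3} = -9 + \left(\frac{1}{3} + \frac{F}{3}\right) = - \frac{26}{3} + \frac{F}{3}$)
$k = \frac{9}{2}$ ($k = 2 + \frac{2 + 8}{4} = 2 + \frac{1}{4} \cdot 10 = 2 + \frac{5}{2} = \frac{9}{2} \approx 4.5$)
$R{\left(y,H \right)} = 9 - \frac{H}{6}$ ($R{\left(y,H \right)} = 9 - \frac{H \frac{1}{3}}{2} = 9 - \frac{\frac{1}{3} H}{2} = 9 - \frac{H}{6}$)
$R{\left(k,G{\left(-6 \right)} \right)} \left(186 + 1126\right) = \left(9 - \frac{- \frac{26}{3} + \frac{1}{3} \left(-6\right)}{6}\right) \left(186 + 1126\right) = \left(9 - \frac{- \frac{26}{3} - 2}{6}\right) 1312 = \left(9 - - \frac{16}{9}\right) 1312 = \left(9 + \frac{16}{9}\right) 1312 = \frac{97}{9} \cdot 1312 = \frac{127264}{9}$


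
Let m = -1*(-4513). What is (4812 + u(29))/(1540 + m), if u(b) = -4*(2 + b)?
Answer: 4688/6053 ≈ 0.77449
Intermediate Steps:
m = 4513
u(b) = -8 - 4*b
(4812 + u(29))/(1540 + m) = (4812 + (-8 - 4*29))/(1540 + 4513) = (4812 + (-8 - 116))/6053 = (4812 - 124)*(1/6053) = 4688*(1/6053) = 4688/6053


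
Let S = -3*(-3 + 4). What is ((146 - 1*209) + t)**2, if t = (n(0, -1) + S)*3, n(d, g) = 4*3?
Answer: 1296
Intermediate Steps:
n(d, g) = 12
S = -3 (S = -3*1 = -3)
t = 27 (t = (12 - 3)*3 = 9*3 = 27)
((146 - 1*209) + t)**2 = ((146 - 1*209) + 27)**2 = ((146 - 209) + 27)**2 = (-63 + 27)**2 = (-36)**2 = 1296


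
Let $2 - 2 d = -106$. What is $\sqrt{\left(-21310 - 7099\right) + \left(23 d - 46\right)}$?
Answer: $i \sqrt{27213} \approx 164.96 i$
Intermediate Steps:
$d = 54$ ($d = 1 - -53 = 1 + 53 = 54$)
$\sqrt{\left(-21310 - 7099\right) + \left(23 d - 46\right)} = \sqrt{\left(-21310 - 7099\right) + \left(23 \cdot 54 - 46\right)} = \sqrt{\left(-21310 - 7099\right) + \left(1242 - 46\right)} = \sqrt{-28409 + 1196} = \sqrt{-27213} = i \sqrt{27213}$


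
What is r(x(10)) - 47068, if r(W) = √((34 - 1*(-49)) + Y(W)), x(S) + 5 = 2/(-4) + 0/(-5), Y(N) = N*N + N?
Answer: -47068 + √431/2 ≈ -47058.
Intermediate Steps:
Y(N) = N + N² (Y(N) = N² + N = N + N²)
x(S) = -11/2 (x(S) = -5 + (2/(-4) + 0/(-5)) = -5 + (2*(-¼) + 0*(-⅕)) = -5 + (-½ + 0) = -5 - ½ = -11/2)
r(W) = √(83 + W*(1 + W)) (r(W) = √((34 - 1*(-49)) + W*(1 + W)) = √((34 + 49) + W*(1 + W)) = √(83 + W*(1 + W)))
r(x(10)) - 47068 = √(83 - 11*(1 - 11/2)/2) - 47068 = √(83 - 11/2*(-9/2)) - 47068 = √(83 + 99/4) - 47068 = √(431/4) - 47068 = √431/2 - 47068 = -47068 + √431/2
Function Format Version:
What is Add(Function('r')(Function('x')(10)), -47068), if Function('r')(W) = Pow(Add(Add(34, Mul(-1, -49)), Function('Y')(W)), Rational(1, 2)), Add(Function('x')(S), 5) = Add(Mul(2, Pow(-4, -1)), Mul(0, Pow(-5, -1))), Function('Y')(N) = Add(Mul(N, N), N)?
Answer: Add(-47068, Mul(Rational(1, 2), Pow(431, Rational(1, 2)))) ≈ -47058.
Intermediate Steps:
Function('Y')(N) = Add(N, Pow(N, 2)) (Function('Y')(N) = Add(Pow(N, 2), N) = Add(N, Pow(N, 2)))
Function('x')(S) = Rational(-11, 2) (Function('x')(S) = Add(-5, Add(Mul(2, Pow(-4, -1)), Mul(0, Pow(-5, -1)))) = Add(-5, Add(Mul(2, Rational(-1, 4)), Mul(0, Rational(-1, 5)))) = Add(-5, Add(Rational(-1, 2), 0)) = Add(-5, Rational(-1, 2)) = Rational(-11, 2))
Function('r')(W) = Pow(Add(83, Mul(W, Add(1, W))), Rational(1, 2)) (Function('r')(W) = Pow(Add(Add(34, Mul(-1, -49)), Mul(W, Add(1, W))), Rational(1, 2)) = Pow(Add(Add(34, 49), Mul(W, Add(1, W))), Rational(1, 2)) = Pow(Add(83, Mul(W, Add(1, W))), Rational(1, 2)))
Add(Function('r')(Function('x')(10)), -47068) = Add(Pow(Add(83, Mul(Rational(-11, 2), Add(1, Rational(-11, 2)))), Rational(1, 2)), -47068) = Add(Pow(Add(83, Mul(Rational(-11, 2), Rational(-9, 2))), Rational(1, 2)), -47068) = Add(Pow(Add(83, Rational(99, 4)), Rational(1, 2)), -47068) = Add(Pow(Rational(431, 4), Rational(1, 2)), -47068) = Add(Mul(Rational(1, 2), Pow(431, Rational(1, 2))), -47068) = Add(-47068, Mul(Rational(1, 2), Pow(431, Rational(1, 2))))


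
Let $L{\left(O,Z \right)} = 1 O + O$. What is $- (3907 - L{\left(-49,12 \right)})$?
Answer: $-4005$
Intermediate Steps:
$L{\left(O,Z \right)} = 2 O$ ($L{\left(O,Z \right)} = O + O = 2 O$)
$- (3907 - L{\left(-49,12 \right)}) = - (3907 - 2 \left(-49\right)) = - (3907 - -98) = - (3907 + 98) = \left(-1\right) 4005 = -4005$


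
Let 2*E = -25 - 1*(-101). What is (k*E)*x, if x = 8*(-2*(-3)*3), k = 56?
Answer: 306432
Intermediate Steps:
E = 38 (E = (-25 - 1*(-101))/2 = (-25 + 101)/2 = (½)*76 = 38)
x = 144 (x = 8*(6*3) = 8*18 = 144)
(k*E)*x = (56*38)*144 = 2128*144 = 306432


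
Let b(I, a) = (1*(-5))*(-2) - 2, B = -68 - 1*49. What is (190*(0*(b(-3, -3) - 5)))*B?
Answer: 0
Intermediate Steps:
B = -117 (B = -68 - 49 = -117)
b(I, a) = 8 (b(I, a) = -5*(-2) - 2 = 10 - 2 = 8)
(190*(0*(b(-3, -3) - 5)))*B = (190*(0*(8 - 5)))*(-117) = (190*(0*3))*(-117) = (190*0)*(-117) = 0*(-117) = 0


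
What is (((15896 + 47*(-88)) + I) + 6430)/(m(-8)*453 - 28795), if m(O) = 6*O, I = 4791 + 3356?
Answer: -26337/50539 ≈ -0.52112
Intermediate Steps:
I = 8147
(((15896 + 47*(-88)) + I) + 6430)/(m(-8)*453 - 28795) = (((15896 + 47*(-88)) + 8147) + 6430)/((6*(-8))*453 - 28795) = (((15896 - 4136) + 8147) + 6430)/(-48*453 - 28795) = ((11760 + 8147) + 6430)/(-21744 - 28795) = (19907 + 6430)/(-50539) = 26337*(-1/50539) = -26337/50539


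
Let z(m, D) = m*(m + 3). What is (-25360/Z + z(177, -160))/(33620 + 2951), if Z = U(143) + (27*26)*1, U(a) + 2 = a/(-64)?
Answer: 1421148980/1633151147 ≈ 0.87019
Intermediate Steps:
U(a) = -2 - a/64 (U(a) = -2 + a/(-64) = -2 + a*(-1/64) = -2 - a/64)
z(m, D) = m*(3 + m)
Z = 44657/64 (Z = (-2 - 1/64*143) + (27*26)*1 = (-2 - 143/64) + 702*1 = -271/64 + 702 = 44657/64 ≈ 697.77)
(-25360/Z + z(177, -160))/(33620 + 2951) = (-25360/44657/64 + 177*(3 + 177))/(33620 + 2951) = (-25360*64/44657 + 177*180)/36571 = (-1623040/44657 + 31860)*(1/36571) = (1421148980/44657)*(1/36571) = 1421148980/1633151147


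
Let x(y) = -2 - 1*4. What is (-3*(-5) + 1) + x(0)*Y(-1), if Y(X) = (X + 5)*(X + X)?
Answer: 64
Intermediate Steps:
Y(X) = 2*X*(5 + X) (Y(X) = (5 + X)*(2*X) = 2*X*(5 + X))
x(y) = -6 (x(y) = -2 - 4 = -6)
(-3*(-5) + 1) + x(0)*Y(-1) = (-3*(-5) + 1) - 12*(-1)*(5 - 1) = (15 + 1) - 12*(-1)*4 = 16 - 6*(-8) = 16 + 48 = 64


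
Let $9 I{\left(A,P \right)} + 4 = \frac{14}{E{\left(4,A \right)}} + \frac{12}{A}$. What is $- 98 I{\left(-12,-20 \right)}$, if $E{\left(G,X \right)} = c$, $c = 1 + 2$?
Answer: $\frac{98}{27} \approx 3.6296$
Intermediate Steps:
$c = 3$
$E{\left(G,X \right)} = 3$
$I{\left(A,P \right)} = \frac{2}{27} + \frac{4}{3 A}$ ($I{\left(A,P \right)} = - \frac{4}{9} + \frac{\frac{14}{3} + \frac{12}{A}}{9} = - \frac{4}{9} + \left(\frac{14}{27} + \frac{4}{3 A}\right) = \frac{2}{27} + \frac{4}{3 A}$)
$- 98 I{\left(-12,-20 \right)} = - 98 \frac{2 \left(18 - 12\right)}{27 \left(-12\right)} = - 98 \cdot \frac{2}{27} \left(- \frac{1}{12}\right) 6 = \left(-98\right) \left(- \frac{1}{27}\right) = \frac{98}{27}$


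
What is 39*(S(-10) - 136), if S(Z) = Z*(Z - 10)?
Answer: 2496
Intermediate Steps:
S(Z) = Z*(-10 + Z)
39*(S(-10) - 136) = 39*(-10*(-10 - 10) - 136) = 39*(-10*(-20) - 136) = 39*(200 - 136) = 39*64 = 2496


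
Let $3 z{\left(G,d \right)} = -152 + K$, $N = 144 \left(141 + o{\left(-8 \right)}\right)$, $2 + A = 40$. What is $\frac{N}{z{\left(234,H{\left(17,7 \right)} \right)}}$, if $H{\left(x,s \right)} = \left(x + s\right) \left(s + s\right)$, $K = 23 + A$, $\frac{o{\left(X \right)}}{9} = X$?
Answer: $- \frac{29808}{91} \approx -327.56$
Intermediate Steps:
$A = 38$ ($A = -2 + 40 = 38$)
$o{\left(X \right)} = 9 X$
$K = 61$ ($K = 23 + 38 = 61$)
$N = 9936$ ($N = 144 \left(141 + 9 \left(-8\right)\right) = 144 \left(141 - 72\right) = 144 \cdot 69 = 9936$)
$H{\left(x,s \right)} = 2 s \left(s + x\right)$ ($H{\left(x,s \right)} = \left(s + x\right) 2 s = 2 s \left(s + x\right)$)
$z{\left(G,d \right)} = - \frac{91}{3}$ ($z{\left(G,d \right)} = \frac{-152 + 61}{3} = \frac{1}{3} \left(-91\right) = - \frac{91}{3}$)
$\frac{N}{z{\left(234,H{\left(17,7 \right)} \right)}} = \frac{9936}{- \frac{91}{3}} = 9936 \left(- \frac{3}{91}\right) = - \frac{29808}{91}$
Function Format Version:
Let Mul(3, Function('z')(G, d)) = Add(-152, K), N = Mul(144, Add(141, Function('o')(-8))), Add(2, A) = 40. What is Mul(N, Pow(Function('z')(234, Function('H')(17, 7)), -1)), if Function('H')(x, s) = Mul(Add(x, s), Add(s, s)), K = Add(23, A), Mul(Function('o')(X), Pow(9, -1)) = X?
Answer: Rational(-29808, 91) ≈ -327.56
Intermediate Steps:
A = 38 (A = Add(-2, 40) = 38)
Function('o')(X) = Mul(9, X)
K = 61 (K = Add(23, 38) = 61)
N = 9936 (N = Mul(144, Add(141, Mul(9, -8))) = Mul(144, Add(141, -72)) = Mul(144, 69) = 9936)
Function('H')(x, s) = Mul(2, s, Add(s, x)) (Function('H')(x, s) = Mul(Add(s, x), Mul(2, s)) = Mul(2, s, Add(s, x)))
Function('z')(G, d) = Rational(-91, 3) (Function('z')(G, d) = Mul(Rational(1, 3), Add(-152, 61)) = Mul(Rational(1, 3), -91) = Rational(-91, 3))
Mul(N, Pow(Function('z')(234, Function('H')(17, 7)), -1)) = Mul(9936, Pow(Rational(-91, 3), -1)) = Mul(9936, Rational(-3, 91)) = Rational(-29808, 91)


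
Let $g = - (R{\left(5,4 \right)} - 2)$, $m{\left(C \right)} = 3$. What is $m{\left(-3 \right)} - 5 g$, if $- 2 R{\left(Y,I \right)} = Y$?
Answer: $- \frac{39}{2} \approx -19.5$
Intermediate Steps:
$R{\left(Y,I \right)} = - \frac{Y}{2}$
$g = \frac{9}{2}$ ($g = - (\left(- \frac{1}{2}\right) 5 - 2) = - (- \frac{5}{2} - 2) = \left(-1\right) \left(- \frac{9}{2}\right) = \frac{9}{2} \approx 4.5$)
$m{\left(-3 \right)} - 5 g = 3 - \frac{45}{2} = - \frac{39}{2}$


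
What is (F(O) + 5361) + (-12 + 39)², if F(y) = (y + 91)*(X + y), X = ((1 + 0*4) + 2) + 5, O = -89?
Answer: 5928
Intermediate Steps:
X = 8 (X = ((1 + 0) + 2) + 5 = (1 + 2) + 5 = 3 + 5 = 8)
F(y) = (8 + y)*(91 + y) (F(y) = (y + 91)*(8 + y) = (91 + y)*(8 + y) = (8 + y)*(91 + y))
(F(O) + 5361) + (-12 + 39)² = ((728 + (-89)² + 99*(-89)) + 5361) + (-12 + 39)² = ((728 + 7921 - 8811) + 5361) + 27² = (-162 + 5361) + 729 = 5199 + 729 = 5928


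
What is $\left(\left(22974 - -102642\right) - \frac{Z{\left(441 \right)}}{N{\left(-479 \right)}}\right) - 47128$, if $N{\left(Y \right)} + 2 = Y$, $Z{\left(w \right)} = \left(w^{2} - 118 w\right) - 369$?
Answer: $\frac{37894802}{481} \approx 78783.0$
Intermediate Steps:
$Z{\left(w \right)} = -369 + w^{2} - 118 w$
$N{\left(Y \right)} = -2 + Y$
$\left(\left(22974 - -102642\right) - \frac{Z{\left(441 \right)}}{N{\left(-479 \right)}}\right) - 47128 = \left(\left(22974 - -102642\right) - \frac{-369 + 441^{2} - 52038}{-2 - 479}\right) - 47128 = \left(\left(22974 + 102642\right) - \frac{-369 + 194481 - 52038}{-481}\right) - 47128 = \left(125616 - 142074 \left(- \frac{1}{481}\right)\right) - 47128 = \left(125616 - - \frac{142074}{481}\right) - 47128 = \left(125616 + \frac{142074}{481}\right) - 47128 = \frac{60563370}{481} - 47128 = \frac{37894802}{481}$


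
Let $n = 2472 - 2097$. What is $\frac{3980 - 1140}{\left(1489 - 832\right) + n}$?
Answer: $\frac{355}{129} \approx 2.7519$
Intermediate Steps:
$n = 375$ ($n = 2472 - 2097 = 375$)
$\frac{3980 - 1140}{\left(1489 - 832\right) + n} = \frac{3980 - 1140}{\left(1489 - 832\right) + 375} = \frac{2840}{\left(1489 - 832\right) + 375} = \frac{2840}{657 + 375} = \frac{2840}{1032} = 2840 \cdot \frac{1}{1032} = \frac{355}{129}$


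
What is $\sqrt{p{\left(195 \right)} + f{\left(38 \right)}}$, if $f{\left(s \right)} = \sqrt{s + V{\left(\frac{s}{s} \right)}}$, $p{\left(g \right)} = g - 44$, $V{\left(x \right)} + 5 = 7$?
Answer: $\sqrt{151 + 2 \sqrt{10}} \approx 12.543$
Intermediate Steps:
$V{\left(x \right)} = 2$ ($V{\left(x \right)} = -5 + 7 = 2$)
$p{\left(g \right)} = -44 + g$ ($p{\left(g \right)} = g - 44 = -44 + g$)
$f{\left(s \right)} = \sqrt{2 + s}$ ($f{\left(s \right)} = \sqrt{s + 2} = \sqrt{2 + s}$)
$\sqrt{p{\left(195 \right)} + f{\left(38 \right)}} = \sqrt{\left(-44 + 195\right) + \sqrt{2 + 38}} = \sqrt{151 + \sqrt{40}} = \sqrt{151 + 2 \sqrt{10}}$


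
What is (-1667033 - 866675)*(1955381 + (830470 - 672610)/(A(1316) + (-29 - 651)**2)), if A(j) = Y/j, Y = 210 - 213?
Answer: -3014822459557573777036/608518397 ≈ -4.9544e+12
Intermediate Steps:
Y = -3
A(j) = -3/j
(-1667033 - 866675)*(1955381 + (830470 - 672610)/(A(1316) + (-29 - 651)**2)) = (-1667033 - 866675)*(1955381 + (830470 - 672610)/(-3/1316 + (-29 - 651)**2)) = -2533708*(1955381 + 157860/(-3*1/1316 + (-680)**2)) = -2533708*(1955381 + 157860/(-3/1316 + 462400)) = -2533708*(1955381 + 157860/(608518397/1316)) = -2533708*(1955381 + 157860*(1316/608518397)) = -2533708*(1955381 + 207743760/608518397) = -2533708*1189885519388017/608518397 = -3014822459557573777036/608518397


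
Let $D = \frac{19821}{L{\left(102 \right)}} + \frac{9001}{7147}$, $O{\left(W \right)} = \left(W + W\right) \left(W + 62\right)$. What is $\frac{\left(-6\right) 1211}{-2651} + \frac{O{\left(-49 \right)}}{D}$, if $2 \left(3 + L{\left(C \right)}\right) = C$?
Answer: $- \frac{42060867478}{125562613495} \approx -0.33498$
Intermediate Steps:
$L{\left(C \right)} = -3 + \frac{C}{2}$
$O{\left(W \right)} = 2 W \left(62 + W\right)$
$D = \frac{47364245}{114352}$ ($D = \frac{19821}{-3 + \frac{1}{2} \cdot 102} + \frac{9001}{7147} = \frac{19821}{-3 + 51} + 9001 \cdot \frac{1}{7147} = \frac{19821}{48} + \frac{9001}{7147} = 19821 \cdot \frac{1}{48} + \frac{9001}{7147} = \frac{6607}{16} + \frac{9001}{7147} = \frac{47364245}{114352} \approx 414.2$)
$\frac{\left(-6\right) 1211}{-2651} + \frac{O{\left(-49 \right)}}{D} = \frac{\left(-6\right) 1211}{-2651} + \frac{2 \left(-49\right) \left(62 - 49\right)}{\frac{47364245}{114352}} = \left(-7266\right) \left(- \frac{1}{2651}\right) + 2 \left(-49\right) 13 \cdot \frac{114352}{47364245} = \frac{7266}{2651} - \frac{145684448}{47364245} = - \frac{42060867478}{125562613495}$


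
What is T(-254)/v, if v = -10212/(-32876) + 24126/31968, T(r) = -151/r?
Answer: 3306207816/5924674841 ≈ 0.55804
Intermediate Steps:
v = 46650983/43790832 (v = -10212*(-1/32876) + 24126*(1/31968) = 2553/8219 + 4021/5328 = 46650983/43790832 ≈ 1.0653)
T(-254)/v = (-151/(-254))/(46650983/43790832) = -151*(-1/254)*(43790832/46650983) = (151/254)*(43790832/46650983) = 3306207816/5924674841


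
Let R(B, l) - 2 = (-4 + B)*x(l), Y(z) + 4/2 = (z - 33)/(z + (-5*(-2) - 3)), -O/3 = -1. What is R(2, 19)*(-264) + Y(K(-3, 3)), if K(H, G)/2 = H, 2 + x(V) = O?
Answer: -41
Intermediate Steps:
O = 3 (O = -3*(-1) = 3)
x(V) = 1 (x(V) = -2 + 3 = 1)
K(H, G) = 2*H
Y(z) = -2 + (-33 + z)/(7 + z) (Y(z) = -2 + (z - 33)/(z + (-5*(-2) - 3)) = -2 + (-33 + z)/(z + (10 - 3)) = -2 + (-33 + z)/(z + 7) = -2 + (-33 + z)/(7 + z))
R(B, l) = -2 + B (R(B, l) = 2 + (-4 + B)*1 = 2 + (-4 + B) = -2 + B)
R(2, 19)*(-264) + Y(K(-3, 3)) = (-2 + 2)*(-264) + (-47 - 2*(-3))/(7 + 2*(-3)) = 0*(-264) + (-47 - 1*(-6))/(7 - 6) = 0 + (-47 + 6)/1 = 0 + 1*(-41) = 0 - 41 = -41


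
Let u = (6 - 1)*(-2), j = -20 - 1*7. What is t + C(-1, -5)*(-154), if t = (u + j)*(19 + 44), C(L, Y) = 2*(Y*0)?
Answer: -2331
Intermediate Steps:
j = -27 (j = -20 - 7 = -27)
C(L, Y) = 0 (C(L, Y) = 2*0 = 0)
u = -10 (u = 5*(-2) = -10)
t = -2331 (t = (-10 - 27)*(19 + 44) = -37*63 = -2331)
t + C(-1, -5)*(-154) = -2331 + 0*(-154) = -2331 + 0 = -2331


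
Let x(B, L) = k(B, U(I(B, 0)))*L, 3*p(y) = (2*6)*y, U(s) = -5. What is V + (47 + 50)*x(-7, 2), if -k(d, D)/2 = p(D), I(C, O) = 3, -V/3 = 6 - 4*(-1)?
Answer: 7730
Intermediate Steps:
V = -30 (V = -3*(6 - 4*(-1)) = -3*(6 + 4) = -3*10 = -30)
p(y) = 4*y (p(y) = ((2*6)*y)/3 = (12*y)/3 = 4*y)
k(d, D) = -8*D
x(B, L) = 40*L (x(B, L) = (-8*(-5))*L = 40*L)
V + (47 + 50)*x(-7, 2) = -30 + (47 + 50)*(40*2) = -30 + 97*80 = -30 + 7760 = 7730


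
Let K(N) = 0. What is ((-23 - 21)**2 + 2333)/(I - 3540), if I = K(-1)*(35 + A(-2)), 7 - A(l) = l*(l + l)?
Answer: -1423/1180 ≈ -1.2059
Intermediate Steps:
A(l) = 7 - 2*l**2 (A(l) = 7 - l*(l + l) = 7 - l*2*l = 7 - 2*l**2)
I = 0 (I = 0*(35 + (7 - 2*(-2)**2)) = 0*(35 + (7 - 2*4)) = 0*(35 + (7 - 8)) = 0*(35 - 1) = 0*34 = 0)
((-23 - 21)**2 + 2333)/(I - 3540) = ((-23 - 21)**2 + 2333)/(0 - 3540) = ((-44)**2 + 2333)/(-3540) = (1936 + 2333)*(-1/3540) = 4269*(-1/3540) = -1423/1180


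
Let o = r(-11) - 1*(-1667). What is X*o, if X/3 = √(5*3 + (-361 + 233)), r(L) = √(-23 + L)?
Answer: -3*√3842 + 5001*I*√113 ≈ -185.95 + 53161.0*I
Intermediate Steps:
o = 1667 + I*√34 (o = √(-23 - 11) - 1*(-1667) = √(-34) + 1667 = I*√34 + 1667 = 1667 + I*√34 ≈ 1667.0 + 5.831*I)
X = 3*I*√113 (X = 3*√(5*3 + (-361 + 233)) = 3*√(15 - 128) = 3*√(-113) = 3*(I*√113) = 3*I*√113 ≈ 31.89*I)
X*o = (3*I*√113)*(1667 + I*√34) = 3*I*√113*(1667 + I*√34)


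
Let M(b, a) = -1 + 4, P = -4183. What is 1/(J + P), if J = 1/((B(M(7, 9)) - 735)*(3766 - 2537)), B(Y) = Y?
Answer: -899628/3763143925 ≈ -0.00023906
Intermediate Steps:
M(b, a) = 3
J = -1/899628 (J = 1/((3 - 735)*(3766 - 2537)) = 1/(-732*1229) = 1/(-899628) = -1/899628 ≈ -1.1116e-6)
1/(J + P) = 1/(-1/899628 - 4183) = 1/(-3763143925/899628) = -899628/3763143925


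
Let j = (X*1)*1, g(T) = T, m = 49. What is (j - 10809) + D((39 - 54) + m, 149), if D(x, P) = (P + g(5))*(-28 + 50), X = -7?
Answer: -7428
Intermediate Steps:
D(x, P) = 110 + 22*P (D(x, P) = (P + 5)*(-28 + 50) = (5 + P)*22 = 110 + 22*P)
j = -7 (j = -7*1*1 = -7*1 = -7)
(j - 10809) + D((39 - 54) + m, 149) = (-7 - 10809) + (110 + 22*149) = -10816 + (110 + 3278) = -10816 + 3388 = -7428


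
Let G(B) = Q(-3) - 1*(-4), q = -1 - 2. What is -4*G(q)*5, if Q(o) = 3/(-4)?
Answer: -65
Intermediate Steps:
Q(o) = -¾ (Q(o) = 3*(-¼) = -¾)
q = -3
G(B) = 13/4 (G(B) = -¾ - 1*(-4) = -¾ + 4 = 13/4)
-4*G(q)*5 = -4*13/4*5 = -13*5 = -65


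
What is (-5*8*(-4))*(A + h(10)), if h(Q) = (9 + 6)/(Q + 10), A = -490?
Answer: -78280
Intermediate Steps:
h(Q) = 15/(10 + Q)
(-5*8*(-4))*(A + h(10)) = (-5*8*(-4))*(-490 + 15/(10 + 10)) = (-40*(-4))*(-490 + 15/20) = 160*(-490 + 15*(1/20)) = 160*(-490 + ¾) = 160*(-1957/4) = -78280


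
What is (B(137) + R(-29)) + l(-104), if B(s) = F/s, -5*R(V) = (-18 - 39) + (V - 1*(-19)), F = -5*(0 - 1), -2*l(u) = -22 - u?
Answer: -18881/685 ≈ -27.564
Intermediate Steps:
l(u) = 11 + u/2 (l(u) = -(-22 - u)/2 = 11 + u/2)
F = 5 (F = -5*(-1) = 5)
R(V) = 38/5 - V/5 (R(V) = -((-18 - 39) + (V - 1*(-19)))/5 = -(-57 + (V + 19))/5 = -(-57 + (19 + V))/5 = -(-38 + V)/5 = 38/5 - V/5)
B(s) = 5/s
(B(137) + R(-29)) + l(-104) = (5/137 + (38/5 - ⅕*(-29))) + (11 + (½)*(-104)) = (5*(1/137) + (38/5 + 29/5)) + (11 - 52) = (5/137 + 67/5) - 41 = 9204/685 - 41 = -18881/685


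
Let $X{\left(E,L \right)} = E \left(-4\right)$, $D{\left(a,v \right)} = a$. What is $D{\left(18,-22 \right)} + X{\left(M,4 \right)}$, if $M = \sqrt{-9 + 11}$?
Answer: $18 - 4 \sqrt{2} \approx 12.343$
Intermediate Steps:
$M = \sqrt{2} \approx 1.4142$
$X{\left(E,L \right)} = - 4 E$
$D{\left(18,-22 \right)} + X{\left(M,4 \right)} = 18 - 4 \sqrt{2}$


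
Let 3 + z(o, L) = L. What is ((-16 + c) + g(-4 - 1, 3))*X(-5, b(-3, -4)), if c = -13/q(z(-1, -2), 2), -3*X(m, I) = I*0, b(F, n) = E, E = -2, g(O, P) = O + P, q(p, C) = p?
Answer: 0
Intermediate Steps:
z(o, L) = -3 + L
b(F, n) = -2
X(m, I) = 0 (X(m, I) = -I*0/3 = -⅓*0 = 0)
c = 13/5 (c = -13/(-3 - 2) = -13/(-5) = -13*(-⅕) = 13/5 ≈ 2.6000)
((-16 + c) + g(-4 - 1, 3))*X(-5, b(-3, -4)) = ((-16 + 13/5) + ((-4 - 1) + 3))*0 = (-67/5 + (-5 + 3))*0 = (-67/5 - 2)*0 = -77/5*0 = 0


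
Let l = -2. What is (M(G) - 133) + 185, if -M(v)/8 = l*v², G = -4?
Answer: 308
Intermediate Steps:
M(v) = 16*v² (M(v) = -(-16)*v² = 16*v²)
(M(G) - 133) + 185 = (16*(-4)² - 133) + 185 = (16*16 - 133) + 185 = (256 - 133) + 185 = 123 + 185 = 308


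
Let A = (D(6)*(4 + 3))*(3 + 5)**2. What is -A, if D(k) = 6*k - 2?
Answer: -15232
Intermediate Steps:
D(k) = -2 + 6*k
A = 15232 (A = ((-2 + 6*6)*(4 + 3))*(3 + 5)**2 = ((-2 + 36)*7)*8**2 = (34*7)*64 = 238*64 = 15232)
-A = -1*15232 = -15232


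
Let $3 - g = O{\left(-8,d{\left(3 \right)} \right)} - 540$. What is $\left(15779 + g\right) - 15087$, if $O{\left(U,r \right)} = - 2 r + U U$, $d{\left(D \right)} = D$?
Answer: $1177$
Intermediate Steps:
$O{\left(U,r \right)} = U^{2} - 2 r$ ($O{\left(U,r \right)} = - 2 r + U^{2} = U^{2} - 2 r$)
$g = 485$ ($g = 3 - \left(\left(\left(-8\right)^{2} - 6\right) - 540\right) = 3 - \left(\left(64 - 6\right) - 540\right) = 3 - \left(58 - 540\right) = 3 - -482 = 3 + 482 = 485$)
$\left(15779 + g\right) - 15087 = \left(15779 + 485\right) - 15087 = 16264 - 15087 = 1177$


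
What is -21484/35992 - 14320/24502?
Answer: -130225801/110234498 ≈ -1.1814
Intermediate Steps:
-21484/35992 - 14320/24502 = -21484*1/35992 - 14320*1/24502 = -5371/8998 - 7160/12251 = -130225801/110234498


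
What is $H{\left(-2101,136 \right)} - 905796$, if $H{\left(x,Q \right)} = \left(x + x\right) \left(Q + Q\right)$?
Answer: $-2048740$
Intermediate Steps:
$H{\left(x,Q \right)} = 4 Q x$ ($H{\left(x,Q \right)} = 2 x 2 Q = 4 Q x$)
$H{\left(-2101,136 \right)} - 905796 = 4 \cdot 136 \left(-2101\right) - 905796 = -1142944 - 905796 = -2048740$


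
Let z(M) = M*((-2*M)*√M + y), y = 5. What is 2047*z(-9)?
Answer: -92115 - 994842*I ≈ -92115.0 - 9.9484e+5*I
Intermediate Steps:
z(M) = M*(5 - 2*M^(3/2)) (z(M) = M*((-2*M)*√M + 5) = M*(-2*M^(3/2) + 5) = M*(5 - 2*M^(3/2)))
2047*z(-9) = 2047*(-486*I + 5*(-9)) = 2047*(-486*I - 45) = 2047*(-45 - 486*I) = -92115 - 994842*I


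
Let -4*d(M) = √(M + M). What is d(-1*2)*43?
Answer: -43*I/2 ≈ -21.5*I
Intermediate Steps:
d(M) = -√2*√M/4 (d(M) = -√(M + M)/4 = -√2*√M/4)
d(-1*2)*43 = -√2*√(-1*2)/4*43 = -√2*√(-2)/4*43 = -√2*I*√2/4*43 = -I/2*43 = -43*I/2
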